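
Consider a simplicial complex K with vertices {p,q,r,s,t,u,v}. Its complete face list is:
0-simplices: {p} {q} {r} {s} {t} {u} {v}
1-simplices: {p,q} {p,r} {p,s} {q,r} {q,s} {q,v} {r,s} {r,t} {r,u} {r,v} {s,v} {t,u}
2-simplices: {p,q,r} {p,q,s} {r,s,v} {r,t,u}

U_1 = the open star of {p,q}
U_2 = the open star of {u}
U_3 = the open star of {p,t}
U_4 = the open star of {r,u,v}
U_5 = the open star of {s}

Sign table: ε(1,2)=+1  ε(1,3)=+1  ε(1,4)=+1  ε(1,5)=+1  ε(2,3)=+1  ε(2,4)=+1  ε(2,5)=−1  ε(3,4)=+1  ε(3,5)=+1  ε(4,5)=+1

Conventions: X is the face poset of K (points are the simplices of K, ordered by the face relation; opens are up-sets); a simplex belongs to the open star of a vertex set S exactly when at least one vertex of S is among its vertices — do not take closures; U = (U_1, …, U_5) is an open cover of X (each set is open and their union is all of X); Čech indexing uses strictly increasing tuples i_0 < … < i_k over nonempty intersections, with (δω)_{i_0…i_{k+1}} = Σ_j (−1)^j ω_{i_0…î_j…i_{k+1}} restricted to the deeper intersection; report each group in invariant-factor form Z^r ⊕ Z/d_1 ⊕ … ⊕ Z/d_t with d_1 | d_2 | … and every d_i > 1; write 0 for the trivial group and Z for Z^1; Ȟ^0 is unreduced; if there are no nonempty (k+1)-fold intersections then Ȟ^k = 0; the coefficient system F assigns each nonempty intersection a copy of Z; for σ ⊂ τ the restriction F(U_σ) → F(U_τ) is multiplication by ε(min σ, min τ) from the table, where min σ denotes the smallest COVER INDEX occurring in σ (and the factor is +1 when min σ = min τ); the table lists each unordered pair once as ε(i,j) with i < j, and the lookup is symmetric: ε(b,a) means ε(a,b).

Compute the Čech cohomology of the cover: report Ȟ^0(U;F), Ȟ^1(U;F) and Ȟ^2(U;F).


Ȟ^0 = Z, Ȟ^1 = Z and Ȟ^2 = 0

nonempty intersections:
  U1={{p},{q},{p,q},{p,r},{p,s},{q,r},{q,s},{q,v},{p,q,r},{p,q,s}} U2={{u},{r,u},{t,u},{r,t,u}} U3={{p},{t},{p,q},{p,r},{p,s},{r,t},{t,u},{p,q,r},{p,q,s},{r,t,u}} U4={{r},{u},{v},{p,r},{q,r},{q,v},{r,s},{r,t},{r,u},{r,v},{s,v},{t,u},{p,q,r},{r,s,v},{r,t,u}} U5={{s},{p,s},{q,s},{r,s},{s,v},{p,q,s},{r,s,v}}
  U13={{p},{p,q},{p,r},{p,s},{p,q,r},{p,q,s}} U14={{p,r},{q,r},{q,v},{p,q,r}} U15={{p,s},{q,s},{p,q,s}} U23={{t,u},{r,t,u}} U24={{u},{r,u},{t,u},{r,t,u}} U34={{p,r},{r,t},{t,u},{p,q,r},{r,t,u}} U35={{p,s},{p,q,s}} U45={{r,s},{s,v},{r,s,v}}
  U134={{p,r},{p,q,r}} U135={{p,s},{p,q,s}} U234={{t,u},{r,t,u}}
C dims 5,8,3; δ0: rk 4, SNF 1^4; δ1: rk 3, SNF 1^3
Ȟ^0: (5−4)−0=1 ⇒ Z
Ȟ^1: (8−3)−4=1 ⇒ Z
Ȟ^2: (3−0)−3=0 ⇒ 0


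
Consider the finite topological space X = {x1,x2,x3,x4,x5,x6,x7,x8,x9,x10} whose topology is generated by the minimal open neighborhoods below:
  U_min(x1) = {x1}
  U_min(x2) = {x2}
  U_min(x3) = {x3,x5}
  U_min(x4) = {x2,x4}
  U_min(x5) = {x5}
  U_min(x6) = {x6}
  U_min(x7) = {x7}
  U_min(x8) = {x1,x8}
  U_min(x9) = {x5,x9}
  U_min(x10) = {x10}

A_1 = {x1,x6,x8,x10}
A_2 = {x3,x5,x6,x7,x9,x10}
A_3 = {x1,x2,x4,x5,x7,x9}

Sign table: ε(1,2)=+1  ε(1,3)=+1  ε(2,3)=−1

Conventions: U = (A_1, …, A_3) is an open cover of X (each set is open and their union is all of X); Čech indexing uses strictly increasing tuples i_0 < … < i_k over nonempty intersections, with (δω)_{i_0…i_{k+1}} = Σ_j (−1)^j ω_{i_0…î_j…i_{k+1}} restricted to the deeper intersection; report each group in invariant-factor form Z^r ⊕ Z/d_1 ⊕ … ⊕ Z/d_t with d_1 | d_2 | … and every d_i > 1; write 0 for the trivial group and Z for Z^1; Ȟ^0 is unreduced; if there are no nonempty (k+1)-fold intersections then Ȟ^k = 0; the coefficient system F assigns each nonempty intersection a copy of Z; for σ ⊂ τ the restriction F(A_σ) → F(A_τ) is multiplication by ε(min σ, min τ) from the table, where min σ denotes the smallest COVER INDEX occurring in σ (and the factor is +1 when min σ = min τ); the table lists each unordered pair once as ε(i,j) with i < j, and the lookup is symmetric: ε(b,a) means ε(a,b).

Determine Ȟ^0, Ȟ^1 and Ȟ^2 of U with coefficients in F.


nerve simplices:
  A12={x6,x10} A13={x1} A23={x5,x7,x9}
C dims 3,3; δ0: rk 3, SNF 1^2·2
degree 0: 3−3−0 = 0 → Ȟ^0 ≅ 0
degree 1: 3−0−3 = 0 plus torsion [2] → Ȟ^1 ≅ Z/2
degree 2: 0−0−0 = 0 → Ȟ^2 ≅ 0

Ȟ^0 = 0; Ȟ^1 = Z/2; Ȟ^2 = 0


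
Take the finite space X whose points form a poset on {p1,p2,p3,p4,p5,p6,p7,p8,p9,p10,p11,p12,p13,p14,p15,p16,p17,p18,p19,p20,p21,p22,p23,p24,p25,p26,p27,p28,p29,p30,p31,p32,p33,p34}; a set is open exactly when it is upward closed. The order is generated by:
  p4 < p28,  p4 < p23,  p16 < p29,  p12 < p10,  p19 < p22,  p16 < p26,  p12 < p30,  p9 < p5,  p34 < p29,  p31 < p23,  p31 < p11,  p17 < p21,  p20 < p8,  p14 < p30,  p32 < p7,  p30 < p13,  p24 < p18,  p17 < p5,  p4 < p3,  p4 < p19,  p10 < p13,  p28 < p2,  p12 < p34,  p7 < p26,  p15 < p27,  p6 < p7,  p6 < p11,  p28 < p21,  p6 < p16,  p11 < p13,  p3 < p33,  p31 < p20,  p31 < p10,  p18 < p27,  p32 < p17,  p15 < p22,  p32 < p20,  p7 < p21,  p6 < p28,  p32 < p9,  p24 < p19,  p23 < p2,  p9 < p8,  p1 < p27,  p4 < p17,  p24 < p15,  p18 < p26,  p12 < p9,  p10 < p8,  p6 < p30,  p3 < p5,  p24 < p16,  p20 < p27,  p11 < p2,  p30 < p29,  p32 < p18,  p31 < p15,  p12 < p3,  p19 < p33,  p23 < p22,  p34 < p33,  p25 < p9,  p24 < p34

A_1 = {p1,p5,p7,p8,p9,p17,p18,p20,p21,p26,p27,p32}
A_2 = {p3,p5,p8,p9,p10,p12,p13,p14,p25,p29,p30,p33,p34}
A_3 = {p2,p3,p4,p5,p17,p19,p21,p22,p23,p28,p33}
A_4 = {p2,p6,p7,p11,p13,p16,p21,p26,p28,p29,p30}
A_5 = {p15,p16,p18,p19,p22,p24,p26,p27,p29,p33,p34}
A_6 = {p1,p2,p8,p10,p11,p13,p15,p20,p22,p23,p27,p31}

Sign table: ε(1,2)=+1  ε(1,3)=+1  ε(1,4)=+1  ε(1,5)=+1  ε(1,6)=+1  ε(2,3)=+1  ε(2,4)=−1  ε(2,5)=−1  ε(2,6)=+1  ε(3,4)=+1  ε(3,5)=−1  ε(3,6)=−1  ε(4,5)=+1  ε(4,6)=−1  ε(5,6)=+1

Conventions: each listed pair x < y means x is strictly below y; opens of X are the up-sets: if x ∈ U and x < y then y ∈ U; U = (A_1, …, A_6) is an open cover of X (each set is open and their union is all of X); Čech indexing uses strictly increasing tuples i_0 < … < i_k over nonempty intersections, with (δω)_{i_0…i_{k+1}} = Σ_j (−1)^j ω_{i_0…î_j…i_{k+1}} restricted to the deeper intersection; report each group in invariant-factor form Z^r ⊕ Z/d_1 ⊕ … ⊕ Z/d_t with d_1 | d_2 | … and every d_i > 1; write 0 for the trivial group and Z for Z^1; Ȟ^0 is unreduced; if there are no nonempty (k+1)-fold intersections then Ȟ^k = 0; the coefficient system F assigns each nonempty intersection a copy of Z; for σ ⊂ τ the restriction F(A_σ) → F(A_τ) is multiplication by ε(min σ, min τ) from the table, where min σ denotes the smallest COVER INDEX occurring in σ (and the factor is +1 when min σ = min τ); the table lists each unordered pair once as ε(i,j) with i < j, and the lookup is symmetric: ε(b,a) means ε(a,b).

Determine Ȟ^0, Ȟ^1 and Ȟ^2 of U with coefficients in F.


nerve of the cover:
  A12={p5,p8,p9} A13={p5,p17,p21} A14={p7,p21,p26} A15={p18,p26,p27} A16={p1,p8,p20,p27} A23={p3,p5,p33} A24={p13,p29,p30} A25={p29,p33,p34} A26={p8,p10,p13} A34={p2,p21,p28} A35={p19,p22,p33} A36={p2,p22,p23} A45={p16,p26,p29} A46={p2,p11,p13} A56={p15,p22,p27}
  A123={p5} A126={p8} A134={p21} A145={p26} A156={p27} A235={p33} A245={p29} A246={p13} A346={p2} A356={p22}
C dims 6,15,10; δ0: rk 6, SNF 1^5·2; δ1: rk 9, SNF 1^9
Ȟ^0 = (6 − 6) − 0 = 0, so Ȟ^0 ≅ 0
Ȟ^1 = (15 − 9) − 6 = 0 plus torsion [2], so Ȟ^1 ≅ Z/2
Ȟ^2 = (10 − 0) − 9 = 1, so Ȟ^2 ≅ Z

Ȟ^0(U;F) ≅ 0, Ȟ^1(U;F) ≅ Z/2 and Ȟ^2(U;F) ≅ Z


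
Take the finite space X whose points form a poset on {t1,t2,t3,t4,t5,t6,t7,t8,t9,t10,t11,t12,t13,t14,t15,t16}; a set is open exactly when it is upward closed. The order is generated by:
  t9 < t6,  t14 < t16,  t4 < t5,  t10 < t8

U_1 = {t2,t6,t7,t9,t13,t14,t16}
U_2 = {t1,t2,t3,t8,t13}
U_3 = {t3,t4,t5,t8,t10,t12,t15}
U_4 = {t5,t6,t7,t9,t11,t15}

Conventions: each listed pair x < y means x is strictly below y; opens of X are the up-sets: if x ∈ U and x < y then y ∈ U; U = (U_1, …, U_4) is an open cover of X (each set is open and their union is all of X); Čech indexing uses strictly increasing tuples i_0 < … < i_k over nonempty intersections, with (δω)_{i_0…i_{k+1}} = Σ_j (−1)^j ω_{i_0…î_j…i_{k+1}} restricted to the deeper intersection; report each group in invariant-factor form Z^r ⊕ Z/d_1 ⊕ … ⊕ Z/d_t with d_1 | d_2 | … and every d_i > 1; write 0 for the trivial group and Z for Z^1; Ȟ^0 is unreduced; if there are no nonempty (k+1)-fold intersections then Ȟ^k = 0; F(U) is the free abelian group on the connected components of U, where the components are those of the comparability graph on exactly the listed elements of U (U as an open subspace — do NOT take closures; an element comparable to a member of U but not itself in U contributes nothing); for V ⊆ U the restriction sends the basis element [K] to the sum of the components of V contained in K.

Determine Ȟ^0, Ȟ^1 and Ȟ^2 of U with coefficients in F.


nonempty intersections:
  U12={t2,t13} U14={t6,t7,t9} U23={t3,t8} U34={t5,t15}
components per intersection:
  U1: {t2} {t6,t9} {t7} {t13} {t14,t16}
  U2: {t1} {t2} {t3} {t8} {t13}
  U3: {t3} {t4,t5} {t8,t10} {t12} {t15}
  U4: {t5} {t6,t9} {t7} {t11} {t15}
  U12: {t2} {t13}
  U14: {t6,t9} {t7}
  U23: {t3} {t8}
  U34: {t5} {t15}
C dims 20,8; δ0: rk 8, SNF 1^8
Ȟ^0: (20−8)−0=12 ⇒ Z^12
Ȟ^1: (8−0)−8=0 ⇒ 0
Ȟ^2: (0−0)−0=0 ⇒ 0

Ȟ^0(U;F) ≅ Z^12,  Ȟ^1(U;F) ≅ 0,  Ȟ^2(U;F) ≅ 0


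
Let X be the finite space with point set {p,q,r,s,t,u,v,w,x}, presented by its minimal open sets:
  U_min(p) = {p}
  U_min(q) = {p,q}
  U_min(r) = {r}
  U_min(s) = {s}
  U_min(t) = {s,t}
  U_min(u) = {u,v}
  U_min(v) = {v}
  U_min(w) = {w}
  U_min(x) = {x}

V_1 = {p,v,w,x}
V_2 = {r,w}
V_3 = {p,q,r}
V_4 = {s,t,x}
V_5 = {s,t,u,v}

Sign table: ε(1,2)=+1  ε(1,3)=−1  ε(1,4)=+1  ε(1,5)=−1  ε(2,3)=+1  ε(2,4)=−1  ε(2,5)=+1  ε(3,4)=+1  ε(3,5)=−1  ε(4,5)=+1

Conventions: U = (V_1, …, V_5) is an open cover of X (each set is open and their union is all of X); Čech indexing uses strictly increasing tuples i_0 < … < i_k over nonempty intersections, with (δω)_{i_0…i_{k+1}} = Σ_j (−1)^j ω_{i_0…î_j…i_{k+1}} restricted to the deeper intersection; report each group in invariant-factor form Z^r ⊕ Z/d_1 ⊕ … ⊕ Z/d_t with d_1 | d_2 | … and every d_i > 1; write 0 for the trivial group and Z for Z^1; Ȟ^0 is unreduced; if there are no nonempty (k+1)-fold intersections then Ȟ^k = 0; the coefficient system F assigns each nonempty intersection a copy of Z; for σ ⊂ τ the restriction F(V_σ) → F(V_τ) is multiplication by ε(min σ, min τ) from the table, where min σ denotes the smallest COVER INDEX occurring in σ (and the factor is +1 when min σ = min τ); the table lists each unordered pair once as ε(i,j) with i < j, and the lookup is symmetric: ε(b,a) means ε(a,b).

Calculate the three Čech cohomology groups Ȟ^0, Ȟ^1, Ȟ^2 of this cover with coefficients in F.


intersection data:
  V12={w} V13={p} V14={x} V15={v} V23={r} V45={s,t}
C dims 5,6; δ0: rk 5, SNF 1^4·2
Ȟ^0 = (5 − 5) − 0 = 0, so Ȟ^0 ≅ 0
Ȟ^1 = (6 − 0) − 5 = 1 plus torsion [2], so Ȟ^1 ≅ Z ⊕ Z/2
Ȟ^2 = (0 − 0) − 0 = 0, so Ȟ^2 ≅ 0

Ȟ^0(U;F) ≅ 0, Ȟ^1(U;F) ≅ Z ⊕ Z/2, Ȟ^2(U;F) ≅ 0


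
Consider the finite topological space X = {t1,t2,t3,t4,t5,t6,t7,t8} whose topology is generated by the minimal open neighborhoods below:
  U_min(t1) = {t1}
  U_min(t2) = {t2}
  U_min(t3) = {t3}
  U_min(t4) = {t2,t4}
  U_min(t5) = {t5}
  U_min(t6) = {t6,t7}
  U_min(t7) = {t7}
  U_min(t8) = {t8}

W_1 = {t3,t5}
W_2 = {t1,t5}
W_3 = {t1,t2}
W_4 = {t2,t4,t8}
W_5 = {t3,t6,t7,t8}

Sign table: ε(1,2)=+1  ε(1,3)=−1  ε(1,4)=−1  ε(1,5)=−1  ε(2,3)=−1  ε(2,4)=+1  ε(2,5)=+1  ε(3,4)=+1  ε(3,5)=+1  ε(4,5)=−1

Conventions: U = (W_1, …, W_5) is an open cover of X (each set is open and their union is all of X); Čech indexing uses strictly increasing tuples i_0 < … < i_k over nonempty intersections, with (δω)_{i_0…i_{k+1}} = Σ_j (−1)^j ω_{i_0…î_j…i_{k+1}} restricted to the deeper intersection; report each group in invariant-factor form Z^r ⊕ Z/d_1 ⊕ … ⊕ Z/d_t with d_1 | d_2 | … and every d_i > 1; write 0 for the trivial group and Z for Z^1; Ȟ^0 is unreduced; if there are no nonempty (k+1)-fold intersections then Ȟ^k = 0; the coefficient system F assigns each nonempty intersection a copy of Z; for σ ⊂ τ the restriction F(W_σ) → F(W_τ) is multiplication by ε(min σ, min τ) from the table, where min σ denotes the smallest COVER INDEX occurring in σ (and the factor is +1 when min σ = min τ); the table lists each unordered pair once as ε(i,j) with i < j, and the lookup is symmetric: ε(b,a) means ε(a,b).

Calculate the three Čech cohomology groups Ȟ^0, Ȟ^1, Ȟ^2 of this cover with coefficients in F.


Ȟ^0 ≅ 0, Ȟ^1 ≅ Z/2 and Ȟ^2 ≅ 0

intersection data:
  W12={t5} W15={t3} W23={t1} W34={t2} W45={t8}
C dims 5,5; δ0: rk 5, SNF 1^4·2
Ȟ^0 = (5 − 5) − 0 = 0, so Ȟ^0 ≅ 0
Ȟ^1 = (5 − 0) − 5 = 0 plus torsion [2], so Ȟ^1 ≅ Z/2
Ȟ^2 = (0 − 0) − 0 = 0, so Ȟ^2 ≅ 0


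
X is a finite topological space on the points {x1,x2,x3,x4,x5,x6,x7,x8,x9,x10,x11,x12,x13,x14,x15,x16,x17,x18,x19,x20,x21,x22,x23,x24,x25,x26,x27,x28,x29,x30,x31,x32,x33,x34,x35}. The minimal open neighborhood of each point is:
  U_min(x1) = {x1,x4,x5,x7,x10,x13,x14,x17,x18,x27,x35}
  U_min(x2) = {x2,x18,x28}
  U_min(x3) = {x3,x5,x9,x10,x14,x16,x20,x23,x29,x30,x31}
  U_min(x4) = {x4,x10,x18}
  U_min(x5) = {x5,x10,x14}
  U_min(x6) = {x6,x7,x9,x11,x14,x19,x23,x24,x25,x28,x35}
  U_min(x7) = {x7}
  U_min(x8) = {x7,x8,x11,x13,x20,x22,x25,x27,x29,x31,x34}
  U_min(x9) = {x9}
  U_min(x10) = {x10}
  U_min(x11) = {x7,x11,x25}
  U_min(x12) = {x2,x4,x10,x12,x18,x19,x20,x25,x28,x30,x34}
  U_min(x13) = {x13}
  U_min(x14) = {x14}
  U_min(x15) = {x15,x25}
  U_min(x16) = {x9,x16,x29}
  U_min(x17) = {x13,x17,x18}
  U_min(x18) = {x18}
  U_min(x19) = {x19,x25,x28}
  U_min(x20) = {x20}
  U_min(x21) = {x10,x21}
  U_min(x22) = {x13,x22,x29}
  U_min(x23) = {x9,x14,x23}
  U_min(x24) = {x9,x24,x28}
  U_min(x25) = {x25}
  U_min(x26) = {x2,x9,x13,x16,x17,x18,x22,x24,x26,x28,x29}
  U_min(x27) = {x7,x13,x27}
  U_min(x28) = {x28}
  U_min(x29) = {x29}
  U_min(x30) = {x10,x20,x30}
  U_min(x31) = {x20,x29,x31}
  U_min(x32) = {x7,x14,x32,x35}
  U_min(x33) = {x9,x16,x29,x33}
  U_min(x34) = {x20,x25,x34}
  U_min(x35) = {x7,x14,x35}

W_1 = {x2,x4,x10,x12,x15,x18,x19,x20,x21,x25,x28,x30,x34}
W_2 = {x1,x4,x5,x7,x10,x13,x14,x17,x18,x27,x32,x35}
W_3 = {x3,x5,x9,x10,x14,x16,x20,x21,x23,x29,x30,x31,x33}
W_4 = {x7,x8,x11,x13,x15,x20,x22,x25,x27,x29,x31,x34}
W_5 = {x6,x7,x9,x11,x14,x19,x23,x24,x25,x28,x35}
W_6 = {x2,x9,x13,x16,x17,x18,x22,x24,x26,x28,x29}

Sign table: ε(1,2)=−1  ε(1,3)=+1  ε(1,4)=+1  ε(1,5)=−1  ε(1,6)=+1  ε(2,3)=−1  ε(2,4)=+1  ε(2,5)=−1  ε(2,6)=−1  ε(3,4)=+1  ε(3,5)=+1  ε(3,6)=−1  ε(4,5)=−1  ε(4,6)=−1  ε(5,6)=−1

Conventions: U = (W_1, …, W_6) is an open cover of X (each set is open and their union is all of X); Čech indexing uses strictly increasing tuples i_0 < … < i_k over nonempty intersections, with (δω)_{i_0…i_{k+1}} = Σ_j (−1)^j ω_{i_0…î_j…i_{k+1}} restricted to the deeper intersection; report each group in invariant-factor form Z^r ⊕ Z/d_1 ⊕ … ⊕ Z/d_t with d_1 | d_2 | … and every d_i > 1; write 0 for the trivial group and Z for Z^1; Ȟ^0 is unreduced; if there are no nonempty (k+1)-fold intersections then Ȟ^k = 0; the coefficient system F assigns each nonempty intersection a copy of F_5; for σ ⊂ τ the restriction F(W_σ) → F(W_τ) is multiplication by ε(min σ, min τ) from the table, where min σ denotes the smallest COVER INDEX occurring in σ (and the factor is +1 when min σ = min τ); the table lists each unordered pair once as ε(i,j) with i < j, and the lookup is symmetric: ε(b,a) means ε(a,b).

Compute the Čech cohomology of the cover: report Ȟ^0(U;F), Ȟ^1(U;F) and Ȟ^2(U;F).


nerve of the cover:
  W12={x4,x10,x18} W13={x10,x20,x21,x30} W14={x15,x20,x25,x34} W15={x19,x25,x28} W16={x2,x18,x28} W23={x5,x10,x14} W24={x7,x13,x27} W25={x7,x14,x35} W26={x13,x17,x18} W34={x20,x29,x31} W35={x9,x14,x23} W36={x9,x16,x29} W45={x7,x11,x25} W46={x13,x22,x29} W56={x9,x24,x28}
  W123={x10} W126={x18} W134={x20} W145={x25} W156={x28} W235={x14} W245={x7} W246={x13} W346={x29} W356={x9}
C dims 6,15,10; δ0: rk_F5 6; δ1: rk_F5 9
Ȟ^0 = (6 − 6) − 0 = 0, so Ȟ^0 ≅ 0
Ȟ^1 = (15 − 9) − 6 = 0, so Ȟ^1 ≅ 0
Ȟ^2 = (10 − 0) − 9 = 1, so Ȟ^2 ≅ Z/5

Ȟ^0 = 0,  Ȟ^1 = 0,  Ȟ^2 = Z/5


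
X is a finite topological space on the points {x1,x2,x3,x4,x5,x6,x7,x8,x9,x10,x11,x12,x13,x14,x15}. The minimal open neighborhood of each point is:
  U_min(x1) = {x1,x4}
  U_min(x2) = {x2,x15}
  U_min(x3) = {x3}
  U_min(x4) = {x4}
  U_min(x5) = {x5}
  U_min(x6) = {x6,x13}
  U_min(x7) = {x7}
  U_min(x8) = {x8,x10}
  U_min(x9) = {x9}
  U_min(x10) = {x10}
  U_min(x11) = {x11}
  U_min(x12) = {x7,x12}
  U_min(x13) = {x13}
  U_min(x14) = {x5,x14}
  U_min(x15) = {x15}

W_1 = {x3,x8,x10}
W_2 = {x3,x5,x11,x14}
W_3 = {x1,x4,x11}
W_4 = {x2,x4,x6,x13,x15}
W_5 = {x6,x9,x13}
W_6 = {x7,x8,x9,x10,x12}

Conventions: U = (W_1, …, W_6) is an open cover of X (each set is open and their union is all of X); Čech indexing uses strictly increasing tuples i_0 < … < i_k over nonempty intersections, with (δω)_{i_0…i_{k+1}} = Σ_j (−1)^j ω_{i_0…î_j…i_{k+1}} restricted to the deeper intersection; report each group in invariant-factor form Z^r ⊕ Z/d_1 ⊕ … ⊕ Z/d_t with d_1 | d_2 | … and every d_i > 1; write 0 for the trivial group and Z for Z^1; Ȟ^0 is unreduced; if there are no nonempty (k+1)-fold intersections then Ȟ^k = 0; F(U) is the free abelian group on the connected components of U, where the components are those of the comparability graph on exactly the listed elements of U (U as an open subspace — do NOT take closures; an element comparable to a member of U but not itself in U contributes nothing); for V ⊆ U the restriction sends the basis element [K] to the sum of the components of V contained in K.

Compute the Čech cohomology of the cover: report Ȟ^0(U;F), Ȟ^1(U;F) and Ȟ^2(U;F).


Ȟ^0 ≅ Z^9; Ȟ^1 ≅ 0; Ȟ^2 ≅ 0

nerve simplices:
  W12={x3} W16={x8,x10} W23={x11} W34={x4} W45={x6,x13} W56={x9}
components per intersection:
  W1: {x3} {x8,x10}
  W2: {x3} {x5,x14} {x11}
  W3: {x1,x4} {x11}
  W4: {x2,x15} {x4} {x6,x13}
  W5: {x6,x13} {x9}
  W6: {x7,x12} {x8,x10} {x9}
  W12: {x3}
  W16: {x8,x10}
  W23: {x11}
  W34: {x4}
  W45: {x6,x13}
  W56: {x9}
C dims 15,6; δ0: rk 6, SNF 1^6
degree 0: 15−6−0 = 9 → Ȟ^0 ≅ Z^9
degree 1: 6−0−6 = 0 → Ȟ^1 ≅ 0
degree 2: 0−0−0 = 0 → Ȟ^2 ≅ 0


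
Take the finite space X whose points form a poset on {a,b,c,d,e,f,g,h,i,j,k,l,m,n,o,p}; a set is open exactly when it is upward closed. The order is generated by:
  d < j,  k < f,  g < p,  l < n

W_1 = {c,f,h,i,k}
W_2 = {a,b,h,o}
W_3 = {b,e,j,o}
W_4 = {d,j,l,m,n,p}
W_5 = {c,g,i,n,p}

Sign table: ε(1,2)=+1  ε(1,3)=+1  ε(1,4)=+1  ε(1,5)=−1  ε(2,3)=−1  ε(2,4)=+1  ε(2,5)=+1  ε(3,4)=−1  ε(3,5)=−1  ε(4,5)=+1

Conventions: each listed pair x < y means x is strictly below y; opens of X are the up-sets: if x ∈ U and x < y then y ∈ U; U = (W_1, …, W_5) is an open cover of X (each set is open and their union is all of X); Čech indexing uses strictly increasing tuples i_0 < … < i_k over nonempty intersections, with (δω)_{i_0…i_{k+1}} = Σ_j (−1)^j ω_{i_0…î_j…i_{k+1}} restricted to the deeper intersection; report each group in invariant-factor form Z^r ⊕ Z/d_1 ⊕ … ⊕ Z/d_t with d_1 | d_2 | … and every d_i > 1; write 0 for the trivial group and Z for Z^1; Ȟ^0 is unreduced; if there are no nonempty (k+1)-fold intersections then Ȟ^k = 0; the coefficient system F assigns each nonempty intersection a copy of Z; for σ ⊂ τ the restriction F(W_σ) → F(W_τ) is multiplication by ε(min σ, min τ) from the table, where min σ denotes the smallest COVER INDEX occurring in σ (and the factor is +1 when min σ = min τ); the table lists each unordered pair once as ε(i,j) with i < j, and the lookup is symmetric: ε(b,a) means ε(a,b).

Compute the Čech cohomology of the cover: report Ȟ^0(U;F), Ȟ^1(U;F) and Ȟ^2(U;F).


nerve simplices:
  W12={h} W15={c,i} W23={b,o} W34={j} W45={n,p}
C dims 5,5; δ0: rk 5, SNF 1^4·2
degree 0: 5−5−0 = 0 → Ȟ^0 ≅ 0
degree 1: 5−0−5 = 0 plus torsion [2] → Ȟ^1 ≅ Z/2
degree 2: 0−0−0 = 0 → Ȟ^2 ≅ 0

Ȟ^0(U;F) ≅ 0,  Ȟ^1(U;F) ≅ Z/2,  Ȟ^2(U;F) ≅ 0


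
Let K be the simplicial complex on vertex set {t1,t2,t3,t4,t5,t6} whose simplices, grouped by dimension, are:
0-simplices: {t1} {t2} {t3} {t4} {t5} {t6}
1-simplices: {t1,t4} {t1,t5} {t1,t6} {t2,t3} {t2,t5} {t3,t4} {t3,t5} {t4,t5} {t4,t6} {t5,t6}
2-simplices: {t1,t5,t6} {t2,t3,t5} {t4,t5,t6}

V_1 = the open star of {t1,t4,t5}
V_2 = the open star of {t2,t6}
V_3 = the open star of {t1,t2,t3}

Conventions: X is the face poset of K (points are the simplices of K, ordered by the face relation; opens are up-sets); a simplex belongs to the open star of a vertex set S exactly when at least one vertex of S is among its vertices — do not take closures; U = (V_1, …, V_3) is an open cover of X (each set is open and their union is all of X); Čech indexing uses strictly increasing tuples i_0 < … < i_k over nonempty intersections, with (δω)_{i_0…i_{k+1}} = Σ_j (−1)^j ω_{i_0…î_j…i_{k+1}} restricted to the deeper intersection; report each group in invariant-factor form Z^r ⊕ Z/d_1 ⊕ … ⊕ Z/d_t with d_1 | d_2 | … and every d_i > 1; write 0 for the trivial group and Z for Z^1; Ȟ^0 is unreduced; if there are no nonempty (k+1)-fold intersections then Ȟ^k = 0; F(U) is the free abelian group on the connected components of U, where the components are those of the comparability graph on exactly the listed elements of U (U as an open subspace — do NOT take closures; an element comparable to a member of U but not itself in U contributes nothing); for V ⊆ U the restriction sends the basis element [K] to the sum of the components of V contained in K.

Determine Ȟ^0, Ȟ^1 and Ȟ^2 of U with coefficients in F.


nerve of the cover:
  V1={{t1},{t4},{t5},{t1,t4},{t1,t5},{t1,t6},{t2,t5},{t3,t4},{t3,t5},{t4,t5},{t4,t6},{t5,t6},{t1,t5,t6},{t2,t3,t5},{t4,t5,t6}} V2={{t2},{t6},{t1,t6},{t2,t3},{t2,t5},{t4,t6},{t5,t6},{t1,t5,t6},{t2,t3,t5},{t4,t5,t6}} V3={{t1},{t2},{t3},{t1,t4},{t1,t5},{t1,t6},{t2,t3},{t2,t5},{t3,t4},{t3,t5},{t1,t5,t6},{t2,t3,t5}}
  V12={{t1,t6},{t2,t5},{t4,t6},{t5,t6},{t1,t5,t6},{t2,t3,t5},{t4,t5,t6}} V13={{t1},{t1,t4},{t1,t5},{t1,t6},{t2,t5},{t3,t4},{t3,t5},{t1,t5,t6},{t2,t3,t5}} V23={{t2},{t1,t6},{t2,t3},{t2,t5},{t1,t5,t6},{t2,t3,t5}}
  V123={{t1,t6},{t2,t5},{t1,t5,t6},{t2,t3,t5}}
components per intersection:
  V1: {{t1},{t4},{t5},{t1,t4},{t1,t5},{t1,t6},{t2,t5},{t3,t4},{t3,t5},{t4,t5},{t4,t6},{t5,t6},{t1,t5,t6},{t2,t3,t5},{t4,t5,t6}}
  V2: {{t2},{t2,t3},{t2,t5},{t2,t3,t5}} {{t6},{t1,t6},{t4,t6},{t5,t6},{t1,t5,t6},{t4,t5,t6}}
  V3: {{t1},{t1,t4},{t1,t5},{t1,t6},{t1,t5,t6}} {{t2},{t3},{t2,t3},{t2,t5},{t3,t4},{t3,t5},{t2,t3,t5}}
  V12: {{t1,t6},{t4,t6},{t5,t6},{t1,t5,t6},{t4,t5,t6}} {{t2,t5},{t2,t3,t5}}
  V13: {{t1},{t1,t4},{t1,t5},{t1,t6},{t1,t5,t6}} {{t2,t5},{t3,t5},{t2,t3,t5}} {{t3,t4}}
  V23: {{t2},{t2,t3},{t2,t5},{t2,t3,t5}} {{t1,t6},{t1,t5,t6}}
  V123: {{t1,t6},{t1,t5,t6}} {{t2,t5},{t2,t3,t5}}
C dims 5,7,2; δ0: rk 4, SNF 1^4; δ1: rk 2, SNF 1^2
Ȟ^0 = (5 − 4) − 0 = 1, so Ȟ^0 ≅ Z
Ȟ^1 = (7 − 2) − 4 = 1, so Ȟ^1 ≅ Z
Ȟ^2 = (2 − 0) − 2 = 0, so Ȟ^2 ≅ 0

Ȟ^0 = Z,  Ȟ^1 = Z,  Ȟ^2 = 0


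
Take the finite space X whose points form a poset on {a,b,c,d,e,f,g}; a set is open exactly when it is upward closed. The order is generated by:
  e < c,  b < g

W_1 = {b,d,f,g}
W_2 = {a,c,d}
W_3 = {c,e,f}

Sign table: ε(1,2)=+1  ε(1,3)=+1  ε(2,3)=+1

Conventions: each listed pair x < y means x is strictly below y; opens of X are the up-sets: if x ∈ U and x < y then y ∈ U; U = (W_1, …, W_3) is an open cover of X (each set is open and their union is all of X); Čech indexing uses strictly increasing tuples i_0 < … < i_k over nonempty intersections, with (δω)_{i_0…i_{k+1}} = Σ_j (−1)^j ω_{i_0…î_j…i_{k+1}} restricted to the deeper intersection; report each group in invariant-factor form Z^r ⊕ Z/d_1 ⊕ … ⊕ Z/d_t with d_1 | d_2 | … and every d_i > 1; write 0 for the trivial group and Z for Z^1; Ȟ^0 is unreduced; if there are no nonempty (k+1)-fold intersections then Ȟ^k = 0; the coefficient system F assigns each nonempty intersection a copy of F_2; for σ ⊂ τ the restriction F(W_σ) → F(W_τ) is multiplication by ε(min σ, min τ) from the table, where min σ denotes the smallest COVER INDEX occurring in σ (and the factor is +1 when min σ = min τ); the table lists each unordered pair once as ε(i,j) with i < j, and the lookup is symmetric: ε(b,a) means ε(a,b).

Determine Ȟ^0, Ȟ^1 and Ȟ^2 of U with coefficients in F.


nonempty overlaps:
  W12={d} W13={f} W23={c}
C dims 3,3; δ0: rk_F2 2
degree 0: 3−2−0 = 1 → Ȟ^0 ≅ Z/2
degree 1: 3−0−2 = 1 → Ȟ^1 ≅ Z/2
degree 2: 0−0−0 = 0 → Ȟ^2 ≅ 0

Ȟ^0(U;F) ≅ Z/2; Ȟ^1(U;F) ≅ Z/2; Ȟ^2(U;F) ≅ 0


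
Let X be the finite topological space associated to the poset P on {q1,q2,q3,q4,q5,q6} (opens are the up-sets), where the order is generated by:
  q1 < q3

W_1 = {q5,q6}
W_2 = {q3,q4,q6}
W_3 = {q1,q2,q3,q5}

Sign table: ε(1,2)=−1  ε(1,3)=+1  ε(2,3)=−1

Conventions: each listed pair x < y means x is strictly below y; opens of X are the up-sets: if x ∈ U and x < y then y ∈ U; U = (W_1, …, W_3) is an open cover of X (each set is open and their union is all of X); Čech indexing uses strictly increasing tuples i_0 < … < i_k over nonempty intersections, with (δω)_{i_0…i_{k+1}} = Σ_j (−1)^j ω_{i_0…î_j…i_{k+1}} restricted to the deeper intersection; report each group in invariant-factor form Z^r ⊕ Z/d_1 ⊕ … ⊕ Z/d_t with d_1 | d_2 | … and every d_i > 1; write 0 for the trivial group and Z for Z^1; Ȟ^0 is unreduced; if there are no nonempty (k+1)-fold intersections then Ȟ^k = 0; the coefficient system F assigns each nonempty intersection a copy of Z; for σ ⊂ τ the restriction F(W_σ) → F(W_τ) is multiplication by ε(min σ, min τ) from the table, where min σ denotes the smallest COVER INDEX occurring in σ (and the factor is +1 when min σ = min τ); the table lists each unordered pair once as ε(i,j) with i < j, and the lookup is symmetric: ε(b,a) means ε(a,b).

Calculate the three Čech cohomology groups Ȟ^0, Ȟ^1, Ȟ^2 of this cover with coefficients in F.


intersection data:
  W12={q6} W13={q5} W23={q3}
C dims 3,3; δ0: rk 2, SNF 1^2
Ȟ^0 = (3 − 2) − 0 = 1, so Ȟ^0 ≅ Z
Ȟ^1 = (3 − 0) − 2 = 1, so Ȟ^1 ≅ Z
Ȟ^2 = (0 − 0) − 0 = 0, so Ȟ^2 ≅ 0

Ȟ^0 ≅ Z, Ȟ^1 ≅ Z and Ȟ^2 ≅ 0


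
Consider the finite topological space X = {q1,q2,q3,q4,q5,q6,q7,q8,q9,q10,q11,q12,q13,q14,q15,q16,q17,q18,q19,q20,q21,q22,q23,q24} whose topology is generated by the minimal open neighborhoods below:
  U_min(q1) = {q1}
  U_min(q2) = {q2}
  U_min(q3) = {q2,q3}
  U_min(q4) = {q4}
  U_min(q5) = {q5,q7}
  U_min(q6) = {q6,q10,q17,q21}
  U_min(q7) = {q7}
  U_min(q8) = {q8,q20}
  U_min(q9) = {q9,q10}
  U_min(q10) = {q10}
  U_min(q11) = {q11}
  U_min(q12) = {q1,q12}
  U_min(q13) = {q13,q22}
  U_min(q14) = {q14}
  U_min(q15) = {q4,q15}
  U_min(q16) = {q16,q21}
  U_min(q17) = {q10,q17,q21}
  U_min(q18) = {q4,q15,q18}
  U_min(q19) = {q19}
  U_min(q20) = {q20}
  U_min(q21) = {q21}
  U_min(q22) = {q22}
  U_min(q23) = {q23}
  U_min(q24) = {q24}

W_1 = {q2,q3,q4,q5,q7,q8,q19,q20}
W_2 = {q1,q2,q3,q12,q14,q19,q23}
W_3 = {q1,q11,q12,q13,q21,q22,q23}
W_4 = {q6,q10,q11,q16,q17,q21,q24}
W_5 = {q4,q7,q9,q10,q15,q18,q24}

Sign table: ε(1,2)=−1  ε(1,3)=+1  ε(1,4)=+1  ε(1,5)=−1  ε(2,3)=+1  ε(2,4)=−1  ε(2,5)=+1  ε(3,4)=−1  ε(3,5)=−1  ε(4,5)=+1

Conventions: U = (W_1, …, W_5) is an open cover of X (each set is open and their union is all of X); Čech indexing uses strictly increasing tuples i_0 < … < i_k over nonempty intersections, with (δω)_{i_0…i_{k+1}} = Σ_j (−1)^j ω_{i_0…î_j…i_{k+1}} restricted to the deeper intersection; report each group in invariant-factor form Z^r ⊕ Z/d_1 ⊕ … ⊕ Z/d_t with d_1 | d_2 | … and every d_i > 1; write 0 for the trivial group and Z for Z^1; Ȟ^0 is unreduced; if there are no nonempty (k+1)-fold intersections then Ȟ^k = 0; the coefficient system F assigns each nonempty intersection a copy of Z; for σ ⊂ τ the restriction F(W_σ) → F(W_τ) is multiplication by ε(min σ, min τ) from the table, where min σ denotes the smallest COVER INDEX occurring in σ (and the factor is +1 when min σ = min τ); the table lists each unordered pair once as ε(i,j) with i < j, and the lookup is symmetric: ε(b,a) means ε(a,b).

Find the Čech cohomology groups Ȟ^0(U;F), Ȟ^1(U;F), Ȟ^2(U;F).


nonempty overlaps:
  W12={q2,q3,q19} W15={q4,q7} W23={q1,q12,q23} W34={q11,q21} W45={q10,q24}
C dims 5,5; δ0: rk 5, SNF 1^4·2
degree 0: 5−5−0 = 0 → Ȟ^0 ≅ 0
degree 1: 5−0−5 = 0 plus torsion [2] → Ȟ^1 ≅ Z/2
degree 2: 0−0−0 = 0 → Ȟ^2 ≅ 0

Ȟ^0 = 0, Ȟ^1 = Z/2, Ȟ^2 = 0


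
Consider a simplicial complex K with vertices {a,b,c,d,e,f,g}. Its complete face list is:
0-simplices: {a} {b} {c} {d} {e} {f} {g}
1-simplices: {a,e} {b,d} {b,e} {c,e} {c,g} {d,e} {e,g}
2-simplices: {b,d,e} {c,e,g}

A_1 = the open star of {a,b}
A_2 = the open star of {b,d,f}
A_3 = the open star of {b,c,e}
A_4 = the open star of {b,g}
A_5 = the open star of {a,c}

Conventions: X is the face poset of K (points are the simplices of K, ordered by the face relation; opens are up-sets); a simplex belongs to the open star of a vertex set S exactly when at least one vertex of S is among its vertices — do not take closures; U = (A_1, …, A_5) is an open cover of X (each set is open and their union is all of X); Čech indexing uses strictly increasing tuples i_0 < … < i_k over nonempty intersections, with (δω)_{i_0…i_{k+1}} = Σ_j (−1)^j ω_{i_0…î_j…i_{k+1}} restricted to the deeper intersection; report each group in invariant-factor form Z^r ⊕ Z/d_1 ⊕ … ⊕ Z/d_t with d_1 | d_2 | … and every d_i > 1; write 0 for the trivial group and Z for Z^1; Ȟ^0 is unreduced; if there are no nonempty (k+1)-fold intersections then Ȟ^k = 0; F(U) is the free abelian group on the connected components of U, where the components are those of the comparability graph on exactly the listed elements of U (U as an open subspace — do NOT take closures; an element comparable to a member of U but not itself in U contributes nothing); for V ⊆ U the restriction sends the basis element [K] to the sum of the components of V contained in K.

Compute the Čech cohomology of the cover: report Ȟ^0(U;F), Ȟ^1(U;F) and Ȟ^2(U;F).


cover nerve:
  A1={{a},{b},{a,e},{b,d},{b,e},{b,d,e}} A2={{b},{d},{f},{b,d},{b,e},{d,e},{b,d,e}} A3={{b},{c},{e},{a,e},{b,d},{b,e},{c,e},{c,g},{d,e},{e,g},{b,d,e},{c,e,g}} A4={{b},{g},{b,d},{b,e},{c,g},{e,g},{b,d,e},{c,e,g}} A5={{a},{c},{a,e},{c,e},{c,g},{c,e,g}}
  A12={{b},{b,d},{b,e},{b,d,e}} A13={{b},{a,e},{b,d},{b,e},{b,d,e}} A14={{b},{b,d},{b,e},{b,d,e}} A15={{a},{a,e}} A23={{b},{b,d},{b,e},{d,e},{b,d,e}} A24={{b},{b,d},{b,e},{b,d,e}} A34={{b},{b,d},{b,e},{c,g},{e,g},{b,d,e},{c,e,g}} A35={{c},{a,e},{c,e},{c,g},{c,e,g}} A45={{c,g},{c,e,g}}
  A123={{b},{b,d},{b,e},{b,d,e}} A124={{b},{b,d},{b,e},{b,d,e}} A134={{b},{b,d},{b,e},{b,d,e}} A135={{a,e}} A234={{b},{b,d},{b,e},{b,d,e}} A345={{c,g},{c,e,g}}
  A1234={{b},{b,d},{b,e},{b,d,e}}
components per intersection:
  A1: {{a},{a,e}} {{b},{b,d},{b,e},{b,d,e}}
  A2: {{b},{d},{b,d},{b,e},{d,e},{b,d,e}} {{f}}
  A3: {{b},{c},{e},{a,e},{b,d},{b,e},{c,e},{c,g},{d,e},{e,g},{b,d,e},{c,e,g}}
  A4: {{b},{b,d},{b,e},{b,d,e}} {{g},{c,g},{e,g},{c,e,g}}
  A5: {{a},{a,e}} {{c},{c,e},{c,g},{c,e,g}}
  A12: {{b},{b,d},{b,e},{b,d,e}}
  A13: {{b},{b,d},{b,e},{b,d,e}} {{a,e}}
  A14: {{b},{b,d},{b,e},{b,d,e}}
  A15: {{a},{a,e}}
  A23: {{b},{b,d},{b,e},{d,e},{b,d,e}}
  A24: {{b},{b,d},{b,e},{b,d,e}}
  A34: {{b},{b,d},{b,e},{b,d,e}} {{c,g},{e,g},{c,e,g}}
  A35: {{c},{c,e},{c,g},{c,e,g}} {{a,e}}
  A45: {{c,g},{c,e,g}}
  A123: {{b},{b,d},{b,e},{b,d,e}}
  A124: {{b},{b,d},{b,e},{b,d,e}}
  A134: {{b},{b,d},{b,e},{b,d,e}}
  A135: {{a,e}}
  A234: {{b},{b,d},{b,e},{b,d,e}}
  A345: {{c,g},{c,e,g}}
  A1234: {{b},{b,d},{b,e},{b,d,e}}
C dims 9,12,6,1; δ0: rk 7, SNF 1^7; δ1: rk 5, SNF 1^5; δ2: rk 1, SNF 1^1
Ȟ^0: (9−7)−0=2 ⇒ Z^2
Ȟ^1: (12−5)−7=0 ⇒ 0
Ȟ^2: (6−1)−5=0 ⇒ 0

Ȟ^0 ≅ Z^2, Ȟ^1 ≅ 0 and Ȟ^2 ≅ 0


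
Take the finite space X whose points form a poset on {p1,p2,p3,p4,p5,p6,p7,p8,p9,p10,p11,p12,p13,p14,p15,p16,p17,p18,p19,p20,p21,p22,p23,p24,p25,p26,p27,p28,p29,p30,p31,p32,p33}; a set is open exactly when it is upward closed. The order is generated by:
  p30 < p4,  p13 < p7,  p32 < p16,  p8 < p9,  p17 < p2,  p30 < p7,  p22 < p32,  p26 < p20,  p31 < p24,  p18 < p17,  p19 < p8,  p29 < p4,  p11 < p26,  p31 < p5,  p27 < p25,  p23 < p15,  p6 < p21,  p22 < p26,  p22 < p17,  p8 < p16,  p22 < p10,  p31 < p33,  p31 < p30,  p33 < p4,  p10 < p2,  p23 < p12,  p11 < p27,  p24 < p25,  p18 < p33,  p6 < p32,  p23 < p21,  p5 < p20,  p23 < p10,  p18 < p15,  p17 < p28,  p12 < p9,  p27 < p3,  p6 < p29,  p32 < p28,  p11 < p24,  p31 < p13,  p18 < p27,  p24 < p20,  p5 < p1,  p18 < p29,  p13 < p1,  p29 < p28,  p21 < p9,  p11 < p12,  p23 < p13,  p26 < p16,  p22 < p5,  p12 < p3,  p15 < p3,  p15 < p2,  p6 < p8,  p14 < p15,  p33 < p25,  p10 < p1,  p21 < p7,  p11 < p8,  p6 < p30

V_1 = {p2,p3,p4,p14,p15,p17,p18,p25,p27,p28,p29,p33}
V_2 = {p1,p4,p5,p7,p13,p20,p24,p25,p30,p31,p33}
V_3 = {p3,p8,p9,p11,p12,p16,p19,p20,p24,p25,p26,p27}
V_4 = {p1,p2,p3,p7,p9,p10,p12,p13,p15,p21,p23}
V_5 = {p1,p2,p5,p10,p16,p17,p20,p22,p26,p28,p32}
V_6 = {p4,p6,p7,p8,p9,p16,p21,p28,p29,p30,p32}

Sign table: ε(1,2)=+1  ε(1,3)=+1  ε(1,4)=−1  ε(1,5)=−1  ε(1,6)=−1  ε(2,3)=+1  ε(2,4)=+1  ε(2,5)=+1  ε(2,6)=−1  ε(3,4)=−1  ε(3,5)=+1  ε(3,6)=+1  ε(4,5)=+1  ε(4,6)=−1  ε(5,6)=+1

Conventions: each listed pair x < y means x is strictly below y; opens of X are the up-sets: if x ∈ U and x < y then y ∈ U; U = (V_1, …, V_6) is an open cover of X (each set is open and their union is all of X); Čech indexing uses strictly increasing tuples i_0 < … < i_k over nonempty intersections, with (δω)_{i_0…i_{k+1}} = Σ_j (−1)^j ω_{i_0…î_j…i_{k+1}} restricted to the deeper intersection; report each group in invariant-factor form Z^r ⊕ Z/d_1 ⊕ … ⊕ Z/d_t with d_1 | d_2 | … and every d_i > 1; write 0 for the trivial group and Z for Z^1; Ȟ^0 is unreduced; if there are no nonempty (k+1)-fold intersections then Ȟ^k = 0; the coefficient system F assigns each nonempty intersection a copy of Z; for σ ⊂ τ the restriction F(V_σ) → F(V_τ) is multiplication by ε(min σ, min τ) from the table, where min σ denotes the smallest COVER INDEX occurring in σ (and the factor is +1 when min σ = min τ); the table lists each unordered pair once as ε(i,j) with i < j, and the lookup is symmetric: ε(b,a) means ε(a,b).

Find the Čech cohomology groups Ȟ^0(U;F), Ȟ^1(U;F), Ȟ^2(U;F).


Ȟ^0 = 0, Ȟ^1 = Z/2 and Ȟ^2 = Z

nonempty intersections:
  V12={p4,p25,p33} V13={p3,p25,p27} V14={p2,p3,p15} V15={p2,p17,p28} V16={p4,p28,p29} V23={p20,p24,p25} V24={p1,p7,p13} V25={p1,p5,p20} V26={p4,p7,p30} V34={p3,p9,p12} V35={p16,p20,p26} V36={p8,p9,p16} V45={p1,p2,p10} V46={p7,p9,p21} V56={p16,p28,p32}
  V123={p25} V126={p4} V134={p3} V145={p2} V156={p28} V235={p20} V245={p1} V246={p7} V346={p9} V356={p16}
C dims 6,15,10; δ0: rk 6, SNF 1^5·2; δ1: rk 9, SNF 1^9
Ȟ^0: (6−6)−0=0 ⇒ 0
Ȟ^1: (15−9)−6=0 plus torsion [2] ⇒ Z/2
Ȟ^2: (10−0)−9=1 ⇒ Z


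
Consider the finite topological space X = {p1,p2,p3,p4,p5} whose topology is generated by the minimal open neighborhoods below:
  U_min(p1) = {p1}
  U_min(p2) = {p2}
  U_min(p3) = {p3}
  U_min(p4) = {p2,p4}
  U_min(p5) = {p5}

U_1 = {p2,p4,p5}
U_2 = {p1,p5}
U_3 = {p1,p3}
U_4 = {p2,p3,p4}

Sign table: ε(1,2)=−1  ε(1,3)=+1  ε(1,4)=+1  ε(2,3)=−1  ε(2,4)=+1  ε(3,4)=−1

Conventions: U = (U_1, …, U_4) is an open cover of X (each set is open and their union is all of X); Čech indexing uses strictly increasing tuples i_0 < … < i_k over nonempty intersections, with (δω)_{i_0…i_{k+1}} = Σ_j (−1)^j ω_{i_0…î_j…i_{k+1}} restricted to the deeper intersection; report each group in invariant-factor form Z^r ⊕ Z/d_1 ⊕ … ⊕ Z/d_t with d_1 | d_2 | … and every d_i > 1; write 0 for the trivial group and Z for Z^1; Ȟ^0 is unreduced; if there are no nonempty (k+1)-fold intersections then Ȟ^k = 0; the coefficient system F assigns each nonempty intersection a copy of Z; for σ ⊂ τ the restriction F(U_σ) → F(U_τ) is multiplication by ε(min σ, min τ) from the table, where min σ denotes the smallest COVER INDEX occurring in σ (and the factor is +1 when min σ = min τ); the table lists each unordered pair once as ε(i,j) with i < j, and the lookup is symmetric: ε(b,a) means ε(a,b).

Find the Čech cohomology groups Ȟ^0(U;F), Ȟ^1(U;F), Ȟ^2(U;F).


nonempty overlaps:
  U12={p5} U14={p2,p4} U23={p1} U34={p3}
C dims 4,4; δ0: rk 4, SNF 1^3·2
degree 0: 4−4−0 = 0 → Ȟ^0 ≅ 0
degree 1: 4−0−4 = 0 plus torsion [2] → Ȟ^1 ≅ Z/2
degree 2: 0−0−0 = 0 → Ȟ^2 ≅ 0

Ȟ^0 = 0; Ȟ^1 = Z/2; Ȟ^2 = 0


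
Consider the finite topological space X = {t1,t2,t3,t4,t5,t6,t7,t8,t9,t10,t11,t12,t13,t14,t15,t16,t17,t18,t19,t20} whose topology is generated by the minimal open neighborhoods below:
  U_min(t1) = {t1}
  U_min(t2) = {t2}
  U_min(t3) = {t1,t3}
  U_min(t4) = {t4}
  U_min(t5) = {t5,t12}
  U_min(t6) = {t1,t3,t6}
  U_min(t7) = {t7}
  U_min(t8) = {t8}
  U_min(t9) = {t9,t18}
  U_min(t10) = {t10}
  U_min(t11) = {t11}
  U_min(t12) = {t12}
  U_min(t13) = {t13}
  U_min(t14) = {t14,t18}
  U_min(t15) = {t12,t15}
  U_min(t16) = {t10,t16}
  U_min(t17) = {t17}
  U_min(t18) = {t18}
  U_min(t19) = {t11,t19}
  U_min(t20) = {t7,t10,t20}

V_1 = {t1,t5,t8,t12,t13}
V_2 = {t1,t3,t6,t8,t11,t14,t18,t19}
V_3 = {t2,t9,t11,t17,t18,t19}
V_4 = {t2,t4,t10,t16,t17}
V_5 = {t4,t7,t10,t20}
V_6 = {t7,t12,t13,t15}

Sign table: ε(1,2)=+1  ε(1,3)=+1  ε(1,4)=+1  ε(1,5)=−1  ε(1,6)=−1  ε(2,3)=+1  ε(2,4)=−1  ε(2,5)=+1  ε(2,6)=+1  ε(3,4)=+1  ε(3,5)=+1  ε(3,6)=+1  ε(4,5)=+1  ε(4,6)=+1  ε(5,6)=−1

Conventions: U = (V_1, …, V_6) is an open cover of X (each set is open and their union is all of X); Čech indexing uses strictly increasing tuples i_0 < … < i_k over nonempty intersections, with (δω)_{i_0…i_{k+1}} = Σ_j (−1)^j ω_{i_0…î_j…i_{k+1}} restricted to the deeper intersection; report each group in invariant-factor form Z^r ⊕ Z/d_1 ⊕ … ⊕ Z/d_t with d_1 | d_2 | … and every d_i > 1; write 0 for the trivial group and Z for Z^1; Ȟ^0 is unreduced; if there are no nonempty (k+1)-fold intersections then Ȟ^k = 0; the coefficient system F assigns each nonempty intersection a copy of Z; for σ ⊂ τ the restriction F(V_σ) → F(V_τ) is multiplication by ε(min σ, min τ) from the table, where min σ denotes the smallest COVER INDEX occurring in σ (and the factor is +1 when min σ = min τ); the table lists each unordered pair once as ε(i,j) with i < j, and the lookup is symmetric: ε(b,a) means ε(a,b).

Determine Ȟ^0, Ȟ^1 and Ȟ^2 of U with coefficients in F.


cover nerve:
  V12={t1,t8} V16={t12,t13} V23={t11,t18,t19} V34={t2,t17} V45={t4,t10} V56={t7}
C dims 6,6; δ0: rk 5, SNF 1^5
Ȟ^0: (6−5)−0=1 ⇒ Z
Ȟ^1: (6−0)−5=1 ⇒ Z
Ȟ^2: (0−0)−0=0 ⇒ 0

Ȟ^0 ≅ Z,  Ȟ^1 ≅ Z,  Ȟ^2 ≅ 0


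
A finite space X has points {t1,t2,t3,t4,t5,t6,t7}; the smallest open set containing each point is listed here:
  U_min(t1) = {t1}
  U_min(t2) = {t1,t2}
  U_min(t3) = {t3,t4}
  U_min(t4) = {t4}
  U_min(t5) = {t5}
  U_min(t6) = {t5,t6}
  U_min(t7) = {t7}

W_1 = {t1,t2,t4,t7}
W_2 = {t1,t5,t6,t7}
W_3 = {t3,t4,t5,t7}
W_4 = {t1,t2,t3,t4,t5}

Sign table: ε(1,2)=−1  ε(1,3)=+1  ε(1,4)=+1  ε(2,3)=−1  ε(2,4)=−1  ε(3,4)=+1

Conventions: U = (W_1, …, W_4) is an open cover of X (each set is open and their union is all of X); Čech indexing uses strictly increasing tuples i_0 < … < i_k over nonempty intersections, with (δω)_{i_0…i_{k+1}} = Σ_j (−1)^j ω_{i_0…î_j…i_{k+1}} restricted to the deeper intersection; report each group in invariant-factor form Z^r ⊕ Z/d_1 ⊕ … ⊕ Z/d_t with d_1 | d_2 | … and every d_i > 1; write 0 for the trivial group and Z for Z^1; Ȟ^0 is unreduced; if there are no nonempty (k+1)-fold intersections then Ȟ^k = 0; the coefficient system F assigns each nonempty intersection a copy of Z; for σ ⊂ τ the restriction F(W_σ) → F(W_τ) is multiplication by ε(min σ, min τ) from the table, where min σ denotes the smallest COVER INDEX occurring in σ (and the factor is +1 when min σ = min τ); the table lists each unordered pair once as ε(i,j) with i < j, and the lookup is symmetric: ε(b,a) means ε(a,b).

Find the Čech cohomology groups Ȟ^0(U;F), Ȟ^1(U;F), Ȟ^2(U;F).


cover nerve:
  W12={t1,t7} W13={t4,t7} W14={t1,t2,t4} W23={t5,t7} W24={t1,t5} W34={t3,t4,t5}
  W123={t7} W124={t1} W134={t4} W234={t5}
C dims 4,6,4; δ0: rk 3, SNF 1^3; δ1: rk 3, SNF 1^3
Ȟ^0: (4−3)−0=1 ⇒ Z
Ȟ^1: (6−3)−3=0 ⇒ 0
Ȟ^2: (4−0)−3=1 ⇒ Z

Ȟ^0 ≅ Z, Ȟ^1 ≅ 0, Ȟ^2 ≅ Z
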